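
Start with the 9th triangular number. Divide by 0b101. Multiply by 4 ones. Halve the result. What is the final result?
Convert the 9th triangular number (triangular index) → 9×10/2 = 45 (decimal)
Start: 45
Convert 0b101 (binary) → 4 + 1 = 5 (decimal)
45 ÷ 5 = 9
Convert 4 ones (place-value notation) → 4 (decimal)
9 × 4 = 36
36 ÷ 2 = 18
18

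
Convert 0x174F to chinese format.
Convert 0x174F (hexadecimal) → 1×4096 + 7×256 + 4×16 + 15 = 5967 (decimal)
Convert 5967 (decimal) → 5967 = 5×1000 + 9×100 + 6×10 + 7 → 五千九百六十七 (Chinese numeral)
五千九百六十七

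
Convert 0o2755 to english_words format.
Convert 0o2755 (octal) → 2×512 + 7×64 + 5×8 + 5 = 1517 (decimal)
Convert 1517 (decimal) → 1517 = 1×1000 + 5×100 + 17 → one thousand five hundred seventeen (English words)
one thousand five hundred seventeen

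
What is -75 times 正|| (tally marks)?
Convert 正|| (tally marks) → 5 + 2 = 7 (decimal)
Compute -75 × 7 = -525
-525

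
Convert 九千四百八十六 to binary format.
Convert 九千四百八十六 (Chinese numeral) → 9×1000 + 4×100 + 8×10 + 6 = 9486 (decimal)
Convert 9486 (decimal) → 9486 = 8192 + 1024 + 256 + 8 + 4 + 2 → 0b10010100001110 (binary)
0b10010100001110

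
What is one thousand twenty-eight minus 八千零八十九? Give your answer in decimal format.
Convert one thousand twenty-eight (English words) → 1×1000 + 28 = 1028 (decimal)
Convert 八千零八十九 (Chinese numeral) → 8×1000 + 8×10 + 9 = 8089 (decimal)
Compute 1028 - 8089 = -7061
-7061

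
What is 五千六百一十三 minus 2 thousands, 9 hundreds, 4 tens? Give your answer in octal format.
Convert 五千六百一十三 (Chinese numeral) → 5×1000 + 6×100 + 1×10 + 3 = 5613 (decimal)
Convert 2 thousands, 9 hundreds, 4 tens (place-value notation) → 2×1000 + 9×100 + 4×10 = 2940 (decimal)
Compute 5613 - 2940 = 2673
Convert 2673 (decimal) → 2673 = 5×512 + 1×64 + 6×8 + 1 → 0o5161 (octal)
0o5161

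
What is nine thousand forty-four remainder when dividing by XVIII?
Convert nine thousand forty-four (English words) → 9×1000 + 44 = 9044 (decimal)
Convert XVIII (Roman numeral) → 10 + 5 + 1 + 1 + 1 = 18 (decimal)
Compute 9044 mod 18 = 8
8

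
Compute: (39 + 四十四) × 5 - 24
Convert 四十四 (Chinese numeral) → 4×10 + 4 = 44 (decimal)
Expression in decimal: (39 + 44) × 5 - 24
Parentheses first: 39 + 44 = 83
Multiply: 83 × 5 = 415
Subtract: 415 - 24 = 391
391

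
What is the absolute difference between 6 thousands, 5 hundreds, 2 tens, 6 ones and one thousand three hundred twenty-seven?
Convert 6 thousands, 5 hundreds, 2 tens, 6 ones (place-value notation) → 6×1000 + 5×100 + 2×10 + 6 = 6526 (decimal)
Convert one thousand three hundred twenty-seven (English words) → 1×1000 + 3×100 + 27 = 1327 (decimal)
Compute |6526 - 1327| = 5199
5199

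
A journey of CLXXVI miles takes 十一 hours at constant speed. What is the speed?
Convert CLXXVI (Roman numeral) → 100 + 50 + 10 + 10 + 5 + 1 = 176 (decimal)
Convert 十一 (Chinese numeral) → 1×10 + 1 = 11 (decimal)
Compute 176 ÷ 11 = 16
16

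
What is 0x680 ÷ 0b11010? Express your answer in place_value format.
Convert 0x680 (hexadecimal) → 6×256 + 8×16 = 1664 (decimal)
Convert 0b11010 (binary) → 16 + 8 + 2 = 26 (decimal)
Compute 1664 ÷ 26 = 64
Convert 64 (decimal) → 64 = 6×10 + 4 → 6 tens, 4 ones (place-value notation)
6 tens, 4 ones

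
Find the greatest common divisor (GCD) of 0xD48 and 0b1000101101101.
Convert 0xD48 (hexadecimal) → 13×256 + 4×16 + 8 = 3400 (decimal)
Convert 0b1000101101101 (binary) → 4096 + 256 + 64 + 32 + 8 + 4 + 1 = 4461 (decimal)
Compute gcd(3400, 4461) = 1
1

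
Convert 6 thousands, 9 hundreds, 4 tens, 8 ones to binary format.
Convert 6 thousands, 9 hundreds, 4 tens, 8 ones (place-value notation) → 6×1000 + 9×100 + 4×10 + 8 = 6948 (decimal)
Convert 6948 (decimal) → 6948 = 4096 + 2048 + 512 + 256 + 32 + 4 → 0b1101100100100 (binary)
0b1101100100100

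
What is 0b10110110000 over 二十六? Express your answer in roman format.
Convert 0b10110110000 (binary) → 1024 + 256 + 128 + 32 + 16 = 1456 (decimal)
Convert 二十六 (Chinese numeral) → 2×10 + 6 = 26 (decimal)
Compute 1456 ÷ 26 = 56
Convert 56 (decimal) → 56 = 50 + 5 + 1 → LVI (Roman numeral)
LVI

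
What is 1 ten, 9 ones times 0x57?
Convert 1 ten, 9 ones (place-value notation) → 1×10 + 9 = 19 (decimal)
Convert 0x57 (hexadecimal) → 5×16 + 7 = 87 (decimal)
Compute 19 × 87 = 1653
1653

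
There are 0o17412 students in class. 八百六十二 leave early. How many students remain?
Convert 0o17412 (octal) → 1×4096 + 7×512 + 4×64 + 1×8 + 2 = 7946 (decimal)
Convert 八百六十二 (Chinese numeral) → 8×100 + 6×10 + 2 = 862 (decimal)
Compute 7946 - 862 = 7084
7084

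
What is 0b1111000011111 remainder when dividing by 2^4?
Convert 0b1111000011111 (binary) → 4096 + 2048 + 1024 + 512 + 16 + 8 + 4 + 2 + 1 = 7711 (decimal)
Convert 2^4 (power) → 16 (decimal)
Compute 7711 mod 16 = 15
15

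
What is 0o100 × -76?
Convert 0o100 (octal) → 1×64 = 64 (decimal)
Compute 64 × -76 = -4864
-4864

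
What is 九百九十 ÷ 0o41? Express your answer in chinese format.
Convert 九百九十 (Chinese numeral) → 9×100 + 9×10 = 990 (decimal)
Convert 0o41 (octal) → 4×8 + 1 = 33 (decimal)
Compute 990 ÷ 33 = 30
Convert 30 (decimal) → 30 = 3×10 → 三十 (Chinese numeral)
三十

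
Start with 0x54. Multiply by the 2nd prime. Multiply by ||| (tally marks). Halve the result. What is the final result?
Convert 0x54 (hexadecimal) → 5×16 + 4 = 84 (decimal)
Start: 84
Convert the 2nd prime (prime index) → 3 (decimal)
84 × 3 = 252
Convert ||| (tally marks) → 3 (decimal)
252 × 3 = 756
756 ÷ 2 = 378
378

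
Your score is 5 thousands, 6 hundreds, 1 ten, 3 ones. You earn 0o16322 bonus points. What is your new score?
Convert 5 thousands, 6 hundreds, 1 ten, 3 ones (place-value notation) → 5×1000 + 6×100 + 1×10 + 3 = 5613 (decimal)
Convert 0o16322 (octal) → 1×4096 + 6×512 + 3×64 + 2×8 + 2 = 7378 (decimal)
Compute 5613 + 7378 = 12991
12991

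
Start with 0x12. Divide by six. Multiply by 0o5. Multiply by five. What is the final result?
Convert 0x12 (hexadecimal) → 1×16 + 2 = 18 (decimal)
Start: 18
Convert six (English words) → 6 (decimal)
18 ÷ 6 = 3
Convert 0o5 (octal) → 5 (decimal)
3 × 5 = 15
Convert five (English words) → 5 (decimal)
15 × 5 = 75
75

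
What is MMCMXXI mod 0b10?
Convert MMCMXXI (Roman numeral) → 1000 + 1000 + 900 + 10 + 10 + 1 = 2921 (decimal)
Convert 0b10 (binary) → 2 (decimal)
Compute 2921 mod 2 = 1
1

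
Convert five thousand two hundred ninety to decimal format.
Convert five thousand two hundred ninety (English words) → 5×1000 + 2×100 + 90 = 5290 (decimal)
5290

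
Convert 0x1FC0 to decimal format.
Convert 0x1FC0 (hexadecimal) → 1×4096 + 15×256 + 12×16 = 8128 (decimal)
8128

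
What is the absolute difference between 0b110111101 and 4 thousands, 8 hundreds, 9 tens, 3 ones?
Convert 0b110111101 (binary) → 256 + 128 + 32 + 16 + 8 + 4 + 1 = 445 (decimal)
Convert 4 thousands, 8 hundreds, 9 tens, 3 ones (place-value notation) → 4×1000 + 8×100 + 9×10 + 3 = 4893 (decimal)
Compute |445 - 4893| = 4448
4448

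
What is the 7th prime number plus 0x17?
The 7th prime number = 17
Convert 0x17 (hexadecimal) → 1×16 + 7 = 23 (decimal)
Compute 17 + 23 = 40
40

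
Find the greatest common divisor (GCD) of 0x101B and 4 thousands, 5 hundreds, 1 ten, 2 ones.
Convert 0x101B (hexadecimal) → 1×4096 + 1×16 + 11 = 4123 (decimal)
Convert 4 thousands, 5 hundreds, 1 ten, 2 ones (place-value notation) → 4×1000 + 5×100 + 1×10 + 2 = 4512 (decimal)
Compute gcd(4123, 4512) = 1
1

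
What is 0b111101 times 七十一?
Convert 0b111101 (binary) → 32 + 16 + 8 + 4 + 1 = 61 (decimal)
Convert 七十一 (Chinese numeral) → 7×10 + 1 = 71 (decimal)
Compute 61 × 71 = 4331
4331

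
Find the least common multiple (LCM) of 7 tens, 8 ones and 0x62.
Convert 7 tens, 8 ones (place-value notation) → 7×10 + 8 = 78 (decimal)
Convert 0x62 (hexadecimal) → 6×16 + 2 = 98 (decimal)
Compute lcm(78, 98) = 3822
3822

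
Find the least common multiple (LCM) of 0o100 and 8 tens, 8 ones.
Convert 0o100 (octal) → 1×64 = 64 (decimal)
Convert 8 tens, 8 ones (place-value notation) → 8×10 + 8 = 88 (decimal)
Compute lcm(64, 88) = 704
704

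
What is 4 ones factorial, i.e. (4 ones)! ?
Convert 4 ones (place-value notation) → 4 (decimal)
Compute 4! = 24
24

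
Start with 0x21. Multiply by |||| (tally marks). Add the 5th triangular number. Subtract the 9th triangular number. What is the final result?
Convert 0x21 (hexadecimal) → 2×16 + 1 = 33 (decimal)
Start: 33
Convert |||| (tally marks) → 4 (decimal)
33 × 4 = 132
Convert the 5th triangular number (triangular index) → 5×6/2 = 15 (decimal)
132 + 15 = 147
Convert the 9th triangular number (triangular index) → 9×10/2 = 45 (decimal)
147 - 45 = 102
102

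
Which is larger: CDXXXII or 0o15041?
Convert CDXXXII (Roman numeral) → 400 + 10 + 10 + 10 + 1 + 1 = 432 (decimal)
Convert 0o15041 (octal) → 1×4096 + 5×512 + 4×8 + 1 = 6689 (decimal)
Compare 432 vs 6689: larger = 6689
6689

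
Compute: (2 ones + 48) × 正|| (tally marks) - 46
Convert 2 ones (place-value notation) → 2 (decimal)
Convert 正|| (tally marks) → 5 + 2 = 7 (decimal)
Expression in decimal: (2 + 48) × 7 - 46
Parentheses first: 2 + 48 = 50
Multiply: 50 × 7 = 350
Subtract: 350 - 46 = 304
304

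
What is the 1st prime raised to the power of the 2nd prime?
Convert the 1st prime (prime index) → 2 (decimal)
Convert the 2nd prime (prime index) → 3 (decimal)
Compute 2 ^ 3 = 8
8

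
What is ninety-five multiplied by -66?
Convert ninety-five (English words) → 95 (decimal)
Compute 95 × -66 = -6270
-6270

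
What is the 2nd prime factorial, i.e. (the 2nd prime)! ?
Convert the 2nd prime (prime index) → 3 (decimal)
Compute 3! = 6
6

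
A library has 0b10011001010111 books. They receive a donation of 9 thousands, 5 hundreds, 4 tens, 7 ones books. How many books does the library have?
Convert 0b10011001010111 (binary) → 8192 + 1024 + 512 + 64 + 16 + 4 + 2 + 1 = 9815 (decimal)
Convert 9 thousands, 5 hundreds, 4 tens, 7 ones (place-value notation) → 9×1000 + 5×100 + 4×10 + 7 = 9547 (decimal)
Compute 9815 + 9547 = 19362
19362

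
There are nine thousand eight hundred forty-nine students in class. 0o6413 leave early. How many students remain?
Convert nine thousand eight hundred forty-nine (English words) → 9×1000 + 8×100 + 49 = 9849 (decimal)
Convert 0o6413 (octal) → 6×512 + 4×64 + 1×8 + 3 = 3339 (decimal)
Compute 9849 - 3339 = 6510
6510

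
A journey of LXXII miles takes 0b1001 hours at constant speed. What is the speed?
Convert LXXII (Roman numeral) → 50 + 10 + 10 + 1 + 1 = 72 (decimal)
Convert 0b1001 (binary) → 8 + 1 = 9 (decimal)
Compute 72 ÷ 9 = 8
8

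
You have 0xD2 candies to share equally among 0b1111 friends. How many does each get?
Convert 0xD2 (hexadecimal) → 13×16 + 2 = 210 (decimal)
Convert 0b1111 (binary) → 8 + 4 + 2 + 1 = 15 (decimal)
Compute 210 ÷ 15 = 14
14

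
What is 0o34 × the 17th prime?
Convert 0o34 (octal) → 3×8 + 4 = 28 (decimal)
Convert the 17th prime (prime index) → 59 (decimal)
Compute 28 × 59 = 1652
1652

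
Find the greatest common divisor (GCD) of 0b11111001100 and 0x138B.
Convert 0b11111001100 (binary) → 1024 + 512 + 256 + 128 + 64 + 8 + 4 = 1996 (decimal)
Convert 0x138B (hexadecimal) → 1×4096 + 3×256 + 8×16 + 11 = 5003 (decimal)
Compute gcd(1996, 5003) = 1
1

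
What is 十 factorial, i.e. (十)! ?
Convert 十 (Chinese numeral) → 1×10 = 10 (decimal)
Compute 10! = 3628800
3628800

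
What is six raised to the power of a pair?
Convert six (English words) → 6 (decimal)
Convert a pair (colloquial) → 2 (decimal)
Compute 6 ^ 2 = 36
36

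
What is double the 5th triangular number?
The 5th triangular number = 5×6/2 = 15
Compute 15 × 2 = 30
30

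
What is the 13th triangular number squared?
The 13th triangular number = 13×14/2 = 91
Compute 91² = 91 × 91 = 8281
8281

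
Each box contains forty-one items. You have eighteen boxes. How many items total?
Convert forty-one (English words) → 41 (decimal)
Convert eighteen (English words) → 18 (decimal)
Compute 41 × 18 = 738
738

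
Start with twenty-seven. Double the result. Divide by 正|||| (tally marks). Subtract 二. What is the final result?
Convert twenty-seven (English words) → 27 (decimal)
Start: 27
27 × 2 = 54
Convert 正|||| (tally marks) → 5 + 4 = 9 (decimal)
54 ÷ 9 = 6
Convert 二 (Chinese numeral) → 2 (decimal)
6 - 2 = 4
4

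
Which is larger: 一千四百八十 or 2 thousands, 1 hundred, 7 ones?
Convert 一千四百八十 (Chinese numeral) → 1×1000 + 4×100 + 8×10 = 1480 (decimal)
Convert 2 thousands, 1 hundred, 7 ones (place-value notation) → 2×1000 + 1×100 + 7 = 2107 (decimal)
Compare 1480 vs 2107: larger = 2107
2107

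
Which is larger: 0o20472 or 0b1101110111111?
Convert 0o20472 (octal) → 2×4096 + 4×64 + 7×8 + 2 = 8506 (decimal)
Convert 0b1101110111111 (binary) → 4096 + 2048 + 512 + 256 + 128 + 32 + 16 + 8 + 4 + 2 + 1 = 7103 (decimal)
Compare 8506 vs 7103: larger = 8506
8506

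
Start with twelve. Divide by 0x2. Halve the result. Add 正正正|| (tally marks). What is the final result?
Convert twelve (English words) → 12 (decimal)
Start: 12
Convert 0x2 (hexadecimal) → 2 (decimal)
12 ÷ 2 = 6
6 ÷ 2 = 3
Convert 正正正|| (tally marks) → 5 + 5 + 5 + 2 = 17 (decimal)
3 + 17 = 20
20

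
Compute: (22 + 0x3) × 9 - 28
Convert 0x3 (hexadecimal) → 3 (decimal)
Expression in decimal: (22 + 3) × 9 - 28
Parentheses first: 22 + 3 = 25
Multiply: 25 × 9 = 225
Subtract: 225 - 28 = 197
197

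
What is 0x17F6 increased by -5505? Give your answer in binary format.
Convert 0x17F6 (hexadecimal) → 1×4096 + 7×256 + 15×16 + 6 = 6134 (decimal)
Compute 6134 + -5505 = 629
Convert 629 (decimal) → 629 = 512 + 64 + 32 + 16 + 4 + 1 → 0b1001110101 (binary)
0b1001110101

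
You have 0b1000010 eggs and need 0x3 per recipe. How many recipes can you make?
Convert 0b1000010 (binary) → 64 + 2 = 66 (decimal)
Convert 0x3 (hexadecimal) → 3 (decimal)
Compute 66 ÷ 3 = 22
22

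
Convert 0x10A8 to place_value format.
Convert 0x10A8 (hexadecimal) → 1×4096 + 10×16 + 8 = 4264 (decimal)
Convert 4264 (decimal) → 4264 = 4×1000 + 2×100 + 6×10 + 4 → 4 thousands, 2 hundreds, 6 tens, 4 ones (place-value notation)
4 thousands, 2 hundreds, 6 tens, 4 ones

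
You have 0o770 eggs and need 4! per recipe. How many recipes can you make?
Convert 0o770 (octal) → 7×64 + 7×8 = 504 (decimal)
Convert 4! (factorial) → 24 (decimal)
Compute 504 ÷ 24 = 21
21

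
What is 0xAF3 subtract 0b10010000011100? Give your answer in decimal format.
Convert 0xAF3 (hexadecimal) → 10×256 + 15×16 + 3 = 2803 (decimal)
Convert 0b10010000011100 (binary) → 8192 + 1024 + 16 + 8 + 4 = 9244 (decimal)
Compute 2803 - 9244 = -6441
-6441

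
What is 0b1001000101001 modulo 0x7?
Convert 0b1001000101001 (binary) → 4096 + 512 + 32 + 8 + 1 = 4649 (decimal)
Convert 0x7 (hexadecimal) → 7 (decimal)
Compute 4649 mod 7 = 1
1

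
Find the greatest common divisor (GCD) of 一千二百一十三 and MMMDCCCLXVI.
Convert 一千二百一十三 (Chinese numeral) → 1×1000 + 2×100 + 1×10 + 3 = 1213 (decimal)
Convert MMMDCCCLXVI (Roman numeral) → 1000 + 1000 + 1000 + 500 + 100 + 100 + 100 + 50 + 10 + 5 + 1 = 3866 (decimal)
Compute gcd(1213, 3866) = 1
1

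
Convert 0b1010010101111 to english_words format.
Convert 0b1010010101111 (binary) → 4096 + 1024 + 128 + 32 + 8 + 4 + 2 + 1 = 5295 (decimal)
Convert 5295 (decimal) → 5295 = 5×1000 + 2×100 + 95 → five thousand two hundred ninety-five (English words)
five thousand two hundred ninety-five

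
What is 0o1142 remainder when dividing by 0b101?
Convert 0o1142 (octal) → 1×512 + 1×64 + 4×8 + 2 = 610 (decimal)
Convert 0b101 (binary) → 4 + 1 = 5 (decimal)
Compute 610 mod 5 = 0
0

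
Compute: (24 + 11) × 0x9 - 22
Convert 0x9 (hexadecimal) → 9 (decimal)
Expression in decimal: (24 + 11) × 9 - 22
Parentheses first: 24 + 11 = 35
Multiply: 35 × 9 = 315
Subtract: 315 - 22 = 293
293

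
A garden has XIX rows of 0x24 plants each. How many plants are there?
Convert 0x24 (hexadecimal) → 2×16 + 4 = 36 (decimal)
Convert XIX (Roman numeral) → 10 + 9 = 19 (decimal)
Compute 36 × 19 = 684
684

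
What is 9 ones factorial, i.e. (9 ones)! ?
Convert 9 ones (place-value notation) → 9 (decimal)
Compute 9! = 362880
362880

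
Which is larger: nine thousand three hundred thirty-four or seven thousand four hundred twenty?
Convert nine thousand three hundred thirty-four (English words) → 9×1000 + 3×100 + 34 = 9334 (decimal)
Convert seven thousand four hundred twenty (English words) → 7×1000 + 4×100 + 20 = 7420 (decimal)
Compare 9334 vs 7420: larger = 9334
9334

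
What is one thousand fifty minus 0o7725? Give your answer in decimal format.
Convert one thousand fifty (English words) → 1×1000 + 50 = 1050 (decimal)
Convert 0o7725 (octal) → 7×512 + 7×64 + 2×8 + 5 = 4053 (decimal)
Compute 1050 - 4053 = -3003
-3003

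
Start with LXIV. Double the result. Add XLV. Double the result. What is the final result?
Convert LXIV (Roman numeral) → 50 + 10 + 4 = 64 (decimal)
Start: 64
64 × 2 = 128
Convert XLV (Roman numeral) → 40 + 5 = 45 (decimal)
128 + 45 = 173
173 × 2 = 346
346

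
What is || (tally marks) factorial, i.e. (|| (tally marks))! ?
Convert || (tally marks) → 2 (decimal)
Compute 2! = 2
2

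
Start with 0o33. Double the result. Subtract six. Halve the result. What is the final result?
Convert 0o33 (octal) → 3×8 + 3 = 27 (decimal)
Start: 27
27 × 2 = 54
Convert six (English words) → 6 (decimal)
54 - 6 = 48
48 ÷ 2 = 24
24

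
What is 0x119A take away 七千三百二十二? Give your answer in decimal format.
Convert 0x119A (hexadecimal) → 1×4096 + 1×256 + 9×16 + 10 = 4506 (decimal)
Convert 七千三百二十二 (Chinese numeral) → 7×1000 + 3×100 + 2×10 + 2 = 7322 (decimal)
Compute 4506 - 7322 = -2816
-2816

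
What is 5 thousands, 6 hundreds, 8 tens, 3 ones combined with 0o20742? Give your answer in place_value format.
Convert 5 thousands, 6 hundreds, 8 tens, 3 ones (place-value notation) → 5×1000 + 6×100 + 8×10 + 3 = 5683 (decimal)
Convert 0o20742 (octal) → 2×4096 + 7×64 + 4×8 + 2 = 8674 (decimal)
Compute 5683 + 8674 = 14357
Convert 14357 (decimal) → 14357 = 14×1000 + 3×100 + 5×10 + 7 → 14 thousands, 3 hundreds, 5 tens, 7 ones (place-value notation)
14 thousands, 3 hundreds, 5 tens, 7 ones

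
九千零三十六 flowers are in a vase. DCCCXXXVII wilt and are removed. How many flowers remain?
Convert 九千零三十六 (Chinese numeral) → 9×1000 + 3×10 + 6 = 9036 (decimal)
Convert DCCCXXXVII (Roman numeral) → 500 + 100 + 100 + 100 + 10 + 10 + 10 + 5 + 1 + 1 = 837 (decimal)
Compute 9036 - 837 = 8199
8199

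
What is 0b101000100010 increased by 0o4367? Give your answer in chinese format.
Convert 0b101000100010 (binary) → 2048 + 512 + 32 + 2 = 2594 (decimal)
Convert 0o4367 (octal) → 4×512 + 3×64 + 6×8 + 7 = 2295 (decimal)
Compute 2594 + 2295 = 4889
Convert 4889 (decimal) → 4889 = 4×1000 + 8×100 + 8×10 + 9 → 四千八百八十九 (Chinese numeral)
四千八百八十九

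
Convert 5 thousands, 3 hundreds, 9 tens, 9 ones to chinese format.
Convert 5 thousands, 3 hundreds, 9 tens, 9 ones (place-value notation) → 5×1000 + 3×100 + 9×10 + 9 = 5399 (decimal)
Convert 5399 (decimal) → 5399 = 5×1000 + 3×100 + 9×10 + 9 → 五千三百九十九 (Chinese numeral)
五千三百九十九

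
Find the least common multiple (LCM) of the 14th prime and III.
Convert the 14th prime (prime index) → 43 (decimal)
Convert III (Roman numeral) → 1 + 1 + 1 = 3 (decimal)
Compute lcm(43, 3) = 129
129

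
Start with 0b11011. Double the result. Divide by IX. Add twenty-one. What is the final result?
Convert 0b11011 (binary) → 16 + 8 + 2 + 1 = 27 (decimal)
Start: 27
27 × 2 = 54
Convert IX (Roman numeral) → 9 (decimal)
54 ÷ 9 = 6
Convert twenty-one (English words) → 21 (decimal)
6 + 21 = 27
27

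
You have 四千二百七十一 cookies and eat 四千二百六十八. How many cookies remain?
Convert 四千二百七十一 (Chinese numeral) → 4×1000 + 2×100 + 7×10 + 1 = 4271 (decimal)
Convert 四千二百六十八 (Chinese numeral) → 4×1000 + 2×100 + 6×10 + 8 = 4268 (decimal)
Compute 4271 - 4268 = 3
3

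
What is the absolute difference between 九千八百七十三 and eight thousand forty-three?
Convert 九千八百七十三 (Chinese numeral) → 9×1000 + 8×100 + 7×10 + 3 = 9873 (decimal)
Convert eight thousand forty-three (English words) → 8×1000 + 43 = 8043 (decimal)
Compute |9873 - 8043| = 1830
1830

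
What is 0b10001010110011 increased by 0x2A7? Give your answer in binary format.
Convert 0b10001010110011 (binary) → 8192 + 512 + 128 + 32 + 16 + 2 + 1 = 8883 (decimal)
Convert 0x2A7 (hexadecimal) → 2×256 + 10×16 + 7 = 679 (decimal)
Compute 8883 + 679 = 9562
Convert 9562 (decimal) → 9562 = 8192 + 1024 + 256 + 64 + 16 + 8 + 2 → 0b10010101011010 (binary)
0b10010101011010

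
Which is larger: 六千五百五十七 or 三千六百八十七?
Convert 六千五百五十七 (Chinese numeral) → 6×1000 + 5×100 + 5×10 + 7 = 6557 (decimal)
Convert 三千六百八十七 (Chinese numeral) → 3×1000 + 6×100 + 8×10 + 7 = 3687 (decimal)
Compare 6557 vs 3687: larger = 6557
6557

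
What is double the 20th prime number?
The 20th prime number = 71
Compute 71 × 2 = 142
142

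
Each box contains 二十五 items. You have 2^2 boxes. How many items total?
Convert 二十五 (Chinese numeral) → 2×10 + 5 = 25 (decimal)
Convert 2^2 (power) → 4 (decimal)
Compute 25 × 4 = 100
100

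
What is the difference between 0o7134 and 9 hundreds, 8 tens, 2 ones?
Convert 0o7134 (octal) → 7×512 + 1×64 + 3×8 + 4 = 3676 (decimal)
Convert 9 hundreds, 8 tens, 2 ones (place-value notation) → 9×100 + 8×10 + 2 = 982 (decimal)
Difference: |3676 - 982| = 2694
2694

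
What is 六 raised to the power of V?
Convert 六 (Chinese numeral) → 6 (decimal)
Convert V (Roman numeral) → 5 (decimal)
Compute 6 ^ 5 = 7776
7776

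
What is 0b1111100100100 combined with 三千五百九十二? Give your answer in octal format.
Convert 0b1111100100100 (binary) → 4096 + 2048 + 1024 + 512 + 256 + 32 + 4 = 7972 (decimal)
Convert 三千五百九十二 (Chinese numeral) → 3×1000 + 5×100 + 9×10 + 2 = 3592 (decimal)
Compute 7972 + 3592 = 11564
Convert 11564 (decimal) → 11564 = 2×4096 + 6×512 + 4×64 + 5×8 + 4 → 0o26454 (octal)
0o26454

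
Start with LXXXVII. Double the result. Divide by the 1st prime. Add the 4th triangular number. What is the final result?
Convert LXXXVII (Roman numeral) → 50 + 10 + 10 + 10 + 5 + 1 + 1 = 87 (decimal)
Start: 87
87 × 2 = 174
Convert the 1st prime (prime index) → 2 (decimal)
174 ÷ 2 = 87
Convert the 4th triangular number (triangular index) → 4×5/2 = 10 (decimal)
87 + 10 = 97
97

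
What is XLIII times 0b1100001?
Convert XLIII (Roman numeral) → 40 + 1 + 1 + 1 = 43 (decimal)
Convert 0b1100001 (binary) → 64 + 32 + 1 = 97 (decimal)
Compute 43 × 97 = 4171
4171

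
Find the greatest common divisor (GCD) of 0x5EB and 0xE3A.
Convert 0x5EB (hexadecimal) → 5×256 + 14×16 + 11 = 1515 (decimal)
Convert 0xE3A (hexadecimal) → 14×256 + 3×16 + 10 = 3642 (decimal)
Compute gcd(1515, 3642) = 3
3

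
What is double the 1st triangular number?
The 1st triangular number = 1×2/2 = 1
Compute 1 × 2 = 2
2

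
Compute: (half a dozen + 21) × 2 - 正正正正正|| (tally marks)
Convert half a dozen (colloquial) → 6 (decimal)
Convert 正正正正正|| (tally marks) → 5 + 5 + 5 + 5 + 5 + 2 = 27 (decimal)
Expression in decimal: (6 + 21) × 2 - 27
Parentheses first: 6 + 21 = 27
Multiply: 27 × 2 = 54
Subtract: 54 - 27 = 27
27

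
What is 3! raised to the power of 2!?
Convert 3! (factorial) → 6 (decimal)
Convert 2! (factorial) → 2 (decimal)
Compute 6 ^ 2 = 36
36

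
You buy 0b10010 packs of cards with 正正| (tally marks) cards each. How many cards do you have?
Convert 正正| (tally marks) → 5 + 5 + 1 = 11 (decimal)
Convert 0b10010 (binary) → 16 + 2 = 18 (decimal)
Compute 11 × 18 = 198
198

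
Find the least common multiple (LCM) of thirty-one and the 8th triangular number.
Convert thirty-one (English words) → 31 (decimal)
Convert the 8th triangular number (triangular index) → 8×9/2 = 36 (decimal)
Compute lcm(31, 36) = 1116
1116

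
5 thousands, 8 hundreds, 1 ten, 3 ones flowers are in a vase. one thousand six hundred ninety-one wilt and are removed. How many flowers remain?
Convert 5 thousands, 8 hundreds, 1 ten, 3 ones (place-value notation) → 5×1000 + 8×100 + 1×10 + 3 = 5813 (decimal)
Convert one thousand six hundred ninety-one (English words) → 1×1000 + 6×100 + 91 = 1691 (decimal)
Compute 5813 - 1691 = 4122
4122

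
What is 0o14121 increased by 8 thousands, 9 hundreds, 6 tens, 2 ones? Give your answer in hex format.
Convert 0o14121 (octal) → 1×4096 + 4×512 + 1×64 + 2×8 + 1 = 6225 (decimal)
Convert 8 thousands, 9 hundreds, 6 tens, 2 ones (place-value notation) → 8×1000 + 9×100 + 6×10 + 2 = 8962 (decimal)
Compute 6225 + 8962 = 15187
Convert 15187 (decimal) → 15187 = 3×4096 + 11×256 + 5×16 + 3 → 0x3B53 (hexadecimal)
0x3B53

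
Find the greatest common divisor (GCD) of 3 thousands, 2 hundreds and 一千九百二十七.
Convert 3 thousands, 2 hundreds (place-value notation) → 3×1000 + 2×100 = 3200 (decimal)
Convert 一千九百二十七 (Chinese numeral) → 1×1000 + 9×100 + 2×10 + 7 = 1927 (decimal)
Compute gcd(3200, 1927) = 1
1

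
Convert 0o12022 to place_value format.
Convert 0o12022 (octal) → 1×4096 + 2×512 + 2×8 + 2 = 5138 (decimal)
Convert 5138 (decimal) → 5138 = 5×1000 + 1×100 + 3×10 + 8 → 5 thousands, 1 hundred, 3 tens, 8 ones (place-value notation)
5 thousands, 1 hundred, 3 tens, 8 ones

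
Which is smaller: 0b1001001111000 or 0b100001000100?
Convert 0b1001001111000 (binary) → 4096 + 512 + 64 + 32 + 16 + 8 = 4728 (decimal)
Convert 0b100001000100 (binary) → 2048 + 64 + 4 = 2116 (decimal)
Compare 4728 vs 2116: smaller = 2116
2116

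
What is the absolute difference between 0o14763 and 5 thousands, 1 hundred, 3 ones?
Convert 0o14763 (octal) → 1×4096 + 4×512 + 7×64 + 6×8 + 3 = 6643 (decimal)
Convert 5 thousands, 1 hundred, 3 ones (place-value notation) → 5×1000 + 1×100 + 3 = 5103 (decimal)
Compute |6643 - 5103| = 1540
1540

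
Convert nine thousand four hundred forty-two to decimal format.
Convert nine thousand four hundred forty-two (English words) → 9×1000 + 4×100 + 42 = 9442 (decimal)
9442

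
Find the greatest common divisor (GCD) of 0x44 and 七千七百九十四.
Convert 0x44 (hexadecimal) → 4×16 + 4 = 68 (decimal)
Convert 七千七百九十四 (Chinese numeral) → 7×1000 + 7×100 + 9×10 + 4 = 7794 (decimal)
Compute gcd(68, 7794) = 2
2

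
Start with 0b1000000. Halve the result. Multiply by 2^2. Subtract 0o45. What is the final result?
Convert 0b1000000 (binary) → 64 (decimal)
Start: 64
64 ÷ 2 = 32
Convert 2^2 (power) → 4 (decimal)
32 × 4 = 128
Convert 0o45 (octal) → 4×8 + 5 = 37 (decimal)
128 - 37 = 91
91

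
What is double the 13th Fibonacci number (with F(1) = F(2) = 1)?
The 13th Fibonacci number (with F(1) = F(2) = 1): 1, 1, 2, 3, 5, 8, 13, 21, 34, 55, 89, 144, 233 → 233
Compute 233 × 2 = 466
466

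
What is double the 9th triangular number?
The 9th triangular number = 9×10/2 = 45
Compute 45 × 2 = 90
90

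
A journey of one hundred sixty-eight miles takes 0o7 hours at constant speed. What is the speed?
Convert one hundred sixty-eight (English words) → 1×100 + 68 = 168 (decimal)
Convert 0o7 (octal) → 7 (decimal)
Compute 168 ÷ 7 = 24
24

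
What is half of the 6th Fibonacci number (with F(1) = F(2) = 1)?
The 6th Fibonacci number (with F(1) = F(2) = 1): 1, 1, 2, 3, 5, 8 → 8
Compute 8 ÷ 2 = 4
4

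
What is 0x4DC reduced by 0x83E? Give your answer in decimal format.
Convert 0x4DC (hexadecimal) → 4×256 + 13×16 + 12 = 1244 (decimal)
Convert 0x83E (hexadecimal) → 8×256 + 3×16 + 14 = 2110 (decimal)
Compute 1244 - 2110 = -866
-866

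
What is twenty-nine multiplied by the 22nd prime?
Convert twenty-nine (English words) → 29 (decimal)
Convert the 22nd prime (prime index) → 79 (decimal)
Compute 29 × 79 = 2291
2291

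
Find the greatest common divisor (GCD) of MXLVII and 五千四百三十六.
Convert MXLVII (Roman numeral) → 1000 + 40 + 5 + 1 + 1 = 1047 (decimal)
Convert 五千四百三十六 (Chinese numeral) → 5×1000 + 4×100 + 3×10 + 6 = 5436 (decimal)
Compute gcd(1047, 5436) = 3
3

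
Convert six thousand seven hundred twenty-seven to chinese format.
Convert six thousand seven hundred twenty-seven (English words) → 6×1000 + 7×100 + 27 = 6727 (decimal)
Convert 6727 (decimal) → 6727 = 6×1000 + 7×100 + 2×10 + 7 → 六千七百二十七 (Chinese numeral)
六千七百二十七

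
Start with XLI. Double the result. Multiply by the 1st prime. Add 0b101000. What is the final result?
Convert XLI (Roman numeral) → 40 + 1 = 41 (decimal)
Start: 41
41 × 2 = 82
Convert the 1st prime (prime index) → 2 (decimal)
82 × 2 = 164
Convert 0b101000 (binary) → 32 + 8 = 40 (decimal)
164 + 40 = 204
204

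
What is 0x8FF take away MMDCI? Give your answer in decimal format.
Convert 0x8FF (hexadecimal) → 8×256 + 15×16 + 15 = 2303 (decimal)
Convert MMDCI (Roman numeral) → 1000 + 1000 + 500 + 100 + 1 = 2601 (decimal)
Compute 2303 - 2601 = -298
-298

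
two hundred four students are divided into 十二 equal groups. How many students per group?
Convert two hundred four (English words) → 2×100 + 4 = 204 (decimal)
Convert 十二 (Chinese numeral) → 1×10 + 2 = 12 (decimal)
Compute 204 ÷ 12 = 17
17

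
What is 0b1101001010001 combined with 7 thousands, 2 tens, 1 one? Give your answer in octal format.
Convert 0b1101001010001 (binary) → 4096 + 2048 + 512 + 64 + 16 + 1 = 6737 (decimal)
Convert 7 thousands, 2 tens, 1 one (place-value notation) → 7×1000 + 2×10 + 1 = 7021 (decimal)
Compute 6737 + 7021 = 13758
Convert 13758 (decimal) → 13758 = 3×4096 + 2×512 + 6×64 + 7×8 + 6 → 0o32676 (octal)
0o32676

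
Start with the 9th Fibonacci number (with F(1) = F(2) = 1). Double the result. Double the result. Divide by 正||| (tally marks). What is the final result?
Convert the 9th Fibonacci number (with F(1) = F(2) = 1) (Fibonacci index) → 1, 1, 2, 3, 5, 8, 13, 21, 34 → 34 (decimal)
Start: 34
34 × 2 = 68
68 × 2 = 136
Convert 正||| (tally marks) → 5 + 3 = 8 (decimal)
136 ÷ 8 = 17
17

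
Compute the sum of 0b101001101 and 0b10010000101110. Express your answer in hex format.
Convert 0b101001101 (binary) → 256 + 64 + 8 + 4 + 1 = 333 (decimal)
Convert 0b10010000101110 (binary) → 8192 + 1024 + 32 + 8 + 4 + 2 = 9262 (decimal)
Compute 333 + 9262 = 9595
Convert 9595 (decimal) → 9595 = 2×4096 + 5×256 + 7×16 + 11 → 0x257B (hexadecimal)
0x257B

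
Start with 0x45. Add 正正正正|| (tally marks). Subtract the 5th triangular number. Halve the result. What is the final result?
Convert 0x45 (hexadecimal) → 4×16 + 5 = 69 (decimal)
Start: 69
Convert 正正正正|| (tally marks) → 5 + 5 + 5 + 5 + 2 = 22 (decimal)
69 + 22 = 91
Convert the 5th triangular number (triangular index) → 5×6/2 = 15 (decimal)
91 - 15 = 76
76 ÷ 2 = 38
38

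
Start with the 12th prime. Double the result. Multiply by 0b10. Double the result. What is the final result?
Convert the 12th prime (prime index) → 37 (decimal)
Start: 37
37 × 2 = 74
Convert 0b10 (binary) → 2 (decimal)
74 × 2 = 148
148 × 2 = 296
296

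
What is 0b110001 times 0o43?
Convert 0b110001 (binary) → 32 + 16 + 1 = 49 (decimal)
Convert 0o43 (octal) → 4×8 + 3 = 35 (decimal)
Compute 49 × 35 = 1715
1715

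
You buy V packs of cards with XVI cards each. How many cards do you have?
Convert XVI (Roman numeral) → 10 + 5 + 1 = 16 (decimal)
Convert V (Roman numeral) → 5 (decimal)
Compute 16 × 5 = 80
80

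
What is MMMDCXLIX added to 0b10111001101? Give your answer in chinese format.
Convert MMMDCXLIX (Roman numeral) → 1000 + 1000 + 1000 + 500 + 100 + 40 + 9 = 3649 (decimal)
Convert 0b10111001101 (binary) → 1024 + 256 + 128 + 64 + 8 + 4 + 1 = 1485 (decimal)
Compute 3649 + 1485 = 5134
Convert 5134 (decimal) → 5134 = 5×1000 + 1×100 + 3×10 + 4 → 五千一百三十四 (Chinese numeral)
五千一百三十四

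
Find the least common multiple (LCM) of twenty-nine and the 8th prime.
Convert twenty-nine (English words) → 29 (decimal)
Convert the 8th prime (prime index) → 19 (decimal)
Compute lcm(29, 19) = 551
551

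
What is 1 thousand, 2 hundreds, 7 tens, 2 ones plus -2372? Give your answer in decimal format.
Convert 1 thousand, 2 hundreds, 7 tens, 2 ones (place-value notation) → 1×1000 + 2×100 + 7×10 + 2 = 1272 (decimal)
Compute 1272 + -2372 = -1100
-1100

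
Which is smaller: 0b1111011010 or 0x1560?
Convert 0b1111011010 (binary) → 512 + 256 + 128 + 64 + 16 + 8 + 2 = 986 (decimal)
Convert 0x1560 (hexadecimal) → 1×4096 + 5×256 + 6×16 = 5472 (decimal)
Compare 986 vs 5472: smaller = 986
986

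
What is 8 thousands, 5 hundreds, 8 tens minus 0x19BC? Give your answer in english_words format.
Convert 8 thousands, 5 hundreds, 8 tens (place-value notation) → 8×1000 + 5×100 + 8×10 = 8580 (decimal)
Convert 0x19BC (hexadecimal) → 1×4096 + 9×256 + 11×16 + 12 = 6588 (decimal)
Compute 8580 - 6588 = 1992
Convert 1992 (decimal) → 1992 = 1×1000 + 9×100 + 92 → one thousand nine hundred ninety-two (English words)
one thousand nine hundred ninety-two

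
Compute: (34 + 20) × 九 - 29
Convert 九 (Chinese numeral) → 9 (decimal)
Expression in decimal: (34 + 20) × 9 - 29
Parentheses first: 34 + 20 = 54
Multiply: 54 × 9 = 486
Subtract: 486 - 29 = 457
457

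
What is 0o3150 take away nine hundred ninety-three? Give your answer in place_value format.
Convert 0o3150 (octal) → 3×512 + 1×64 + 5×8 = 1640 (decimal)
Convert nine hundred ninety-three (English words) → 9×100 + 93 = 993 (decimal)
Compute 1640 - 993 = 647
Convert 647 (decimal) → 647 = 6×100 + 4×10 + 7 → 6 hundreds, 4 tens, 7 ones (place-value notation)
6 hundreds, 4 tens, 7 ones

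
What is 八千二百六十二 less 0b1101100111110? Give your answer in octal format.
Convert 八千二百六十二 (Chinese numeral) → 8×1000 + 2×100 + 6×10 + 2 = 8262 (decimal)
Convert 0b1101100111110 (binary) → 4096 + 2048 + 512 + 256 + 32 + 16 + 8 + 4 + 2 = 6974 (decimal)
Compute 8262 - 6974 = 1288
Convert 1288 (decimal) → 1288 = 2×512 + 4×64 + 1×8 → 0o2410 (octal)
0o2410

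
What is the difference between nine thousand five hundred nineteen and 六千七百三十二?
Convert nine thousand five hundred nineteen (English words) → 9×1000 + 5×100 + 19 = 9519 (decimal)
Convert 六千七百三十二 (Chinese numeral) → 6×1000 + 7×100 + 3×10 + 2 = 6732 (decimal)
Difference: |9519 - 6732| = 2787
2787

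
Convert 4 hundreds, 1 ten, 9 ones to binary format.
Convert 4 hundreds, 1 ten, 9 ones (place-value notation) → 4×100 + 1×10 + 9 = 419 (decimal)
Convert 419 (decimal) → 419 = 256 + 128 + 32 + 2 + 1 → 0b110100011 (binary)
0b110100011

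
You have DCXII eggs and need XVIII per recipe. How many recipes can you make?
Convert DCXII (Roman numeral) → 500 + 100 + 10 + 1 + 1 = 612 (decimal)
Convert XVIII (Roman numeral) → 10 + 5 + 1 + 1 + 1 = 18 (decimal)
Compute 612 ÷ 18 = 34
34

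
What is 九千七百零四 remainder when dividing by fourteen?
Convert 九千七百零四 (Chinese numeral) → 9×1000 + 7×100 + 4 = 9704 (decimal)
Convert fourteen (English words) → 14 (decimal)
Compute 9704 mod 14 = 2
2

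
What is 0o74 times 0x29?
Convert 0o74 (octal) → 7×8 + 4 = 60 (decimal)
Convert 0x29 (hexadecimal) → 2×16 + 9 = 41 (decimal)
Compute 60 × 41 = 2460
2460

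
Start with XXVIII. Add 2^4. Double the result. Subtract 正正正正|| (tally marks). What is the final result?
Convert XXVIII (Roman numeral) → 10 + 10 + 5 + 1 + 1 + 1 = 28 (decimal)
Start: 28
Convert 2^4 (power) → 16 (decimal)
28 + 16 = 44
44 × 2 = 88
Convert 正正正正|| (tally marks) → 5 + 5 + 5 + 5 + 2 = 22 (decimal)
88 - 22 = 66
66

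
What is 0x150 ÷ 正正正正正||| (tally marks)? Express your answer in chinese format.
Convert 0x150 (hexadecimal) → 1×256 + 5×16 = 336 (decimal)
Convert 正正正正正||| (tally marks) → 5 + 5 + 5 + 5 + 5 + 3 = 28 (decimal)
Compute 336 ÷ 28 = 12
Convert 12 (decimal) → 12 = 1×10 + 2 → 十二 (Chinese numeral)
十二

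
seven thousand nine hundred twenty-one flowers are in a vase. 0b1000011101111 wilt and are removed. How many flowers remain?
Convert seven thousand nine hundred twenty-one (English words) → 7×1000 + 9×100 + 21 = 7921 (decimal)
Convert 0b1000011101111 (binary) → 4096 + 128 + 64 + 32 + 8 + 4 + 2 + 1 = 4335 (decimal)
Compute 7921 - 4335 = 3586
3586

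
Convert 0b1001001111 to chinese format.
Convert 0b1001001111 (binary) → 512 + 64 + 8 + 4 + 2 + 1 = 591 (decimal)
Convert 591 (decimal) → 591 = 5×100 + 9×10 + 1 → 五百九十一 (Chinese numeral)
五百九十一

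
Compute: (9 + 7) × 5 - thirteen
Convert thirteen (English words) → 13 (decimal)
Expression in decimal: (9 + 7) × 5 - 13
Parentheses first: 9 + 7 = 16
Multiply: 16 × 5 = 80
Subtract: 80 - 13 = 67
67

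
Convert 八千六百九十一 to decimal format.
Convert 八千六百九十一 (Chinese numeral) → 8×1000 + 6×100 + 9×10 + 1 = 8691 (decimal)
8691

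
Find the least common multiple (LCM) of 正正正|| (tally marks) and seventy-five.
Convert 正正正|| (tally marks) → 5 + 5 + 5 + 2 = 17 (decimal)
Convert seventy-five (English words) → 75 (decimal)
Compute lcm(17, 75) = 1275
1275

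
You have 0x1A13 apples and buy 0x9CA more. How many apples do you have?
Convert 0x1A13 (hexadecimal) → 1×4096 + 10×256 + 1×16 + 3 = 6675 (decimal)
Convert 0x9CA (hexadecimal) → 9×256 + 12×16 + 10 = 2506 (decimal)
Compute 6675 + 2506 = 9181
9181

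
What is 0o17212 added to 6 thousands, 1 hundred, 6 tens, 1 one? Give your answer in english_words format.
Convert 0o17212 (octal) → 1×4096 + 7×512 + 2×64 + 1×8 + 2 = 7818 (decimal)
Convert 6 thousands, 1 hundred, 6 tens, 1 one (place-value notation) → 6×1000 + 1×100 + 6×10 + 1 = 6161 (decimal)
Compute 7818 + 6161 = 13979
Convert 13979 (decimal) → 13979 = 13×1000 + 9×100 + 79 → thirteen thousand nine hundred seventy-nine (English words)
thirteen thousand nine hundred seventy-nine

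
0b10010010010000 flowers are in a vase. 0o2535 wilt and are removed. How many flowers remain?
Convert 0b10010010010000 (binary) → 8192 + 1024 + 128 + 16 = 9360 (decimal)
Convert 0o2535 (octal) → 2×512 + 5×64 + 3×8 + 5 = 1373 (decimal)
Compute 9360 - 1373 = 7987
7987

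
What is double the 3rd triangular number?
The 3rd triangular number = 3×4/2 = 6
Compute 6 × 2 = 12
12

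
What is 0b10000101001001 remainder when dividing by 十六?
Convert 0b10000101001001 (binary) → 8192 + 256 + 64 + 8 + 1 = 8521 (decimal)
Convert 十六 (Chinese numeral) → 1×10 + 6 = 16 (decimal)
Compute 8521 mod 16 = 9
9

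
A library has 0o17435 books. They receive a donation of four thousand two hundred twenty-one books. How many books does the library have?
Convert 0o17435 (octal) → 1×4096 + 7×512 + 4×64 + 3×8 + 5 = 7965 (decimal)
Convert four thousand two hundred twenty-one (English words) → 4×1000 + 2×100 + 21 = 4221 (decimal)
Compute 7965 + 4221 = 12186
12186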